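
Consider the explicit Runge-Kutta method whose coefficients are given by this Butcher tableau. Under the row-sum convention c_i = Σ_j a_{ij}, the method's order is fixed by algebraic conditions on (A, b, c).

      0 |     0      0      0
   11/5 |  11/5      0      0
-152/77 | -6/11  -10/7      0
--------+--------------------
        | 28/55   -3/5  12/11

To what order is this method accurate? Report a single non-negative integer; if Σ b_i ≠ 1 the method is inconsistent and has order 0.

b = (28/55, -3/5, 12/11)
c = (0, 11/5, -152/77)
Ac = (0, 0, -22/7)
Σ b_i: 28/55·1 + (-3/5)·1 + 12/11·1 = 1 ✓
b·c: (-3/5)·11/5 + 12/11·(-152/77) = -73551/21175 ≠ 1/2 ⇒ order 1.

1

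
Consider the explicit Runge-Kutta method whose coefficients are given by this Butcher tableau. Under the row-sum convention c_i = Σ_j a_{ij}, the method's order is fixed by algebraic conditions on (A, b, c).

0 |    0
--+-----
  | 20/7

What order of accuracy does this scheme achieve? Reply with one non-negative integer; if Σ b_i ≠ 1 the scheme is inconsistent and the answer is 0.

0

b = (20/7)
c = (0)
Σ b_i: 20/7·1 = 20/7 ≠ 1 ⇒ order 0.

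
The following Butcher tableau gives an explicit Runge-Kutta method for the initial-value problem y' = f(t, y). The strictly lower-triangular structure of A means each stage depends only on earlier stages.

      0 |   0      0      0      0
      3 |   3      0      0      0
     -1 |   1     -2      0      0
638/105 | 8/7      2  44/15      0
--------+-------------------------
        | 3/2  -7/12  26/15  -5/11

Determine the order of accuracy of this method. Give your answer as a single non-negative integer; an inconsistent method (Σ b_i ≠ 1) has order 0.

b = (3/2, -7/12, 26/15, -5/11)
c = (0, 3, -1, 638/105)
Ac = (0, 0, -6, 46/15)
Σ b_i: 3/2·1 + (-7/12)·1 + 26/15·1 + (-5/11)·1 = 483/220 ≠ 1 ⇒ order 0.

0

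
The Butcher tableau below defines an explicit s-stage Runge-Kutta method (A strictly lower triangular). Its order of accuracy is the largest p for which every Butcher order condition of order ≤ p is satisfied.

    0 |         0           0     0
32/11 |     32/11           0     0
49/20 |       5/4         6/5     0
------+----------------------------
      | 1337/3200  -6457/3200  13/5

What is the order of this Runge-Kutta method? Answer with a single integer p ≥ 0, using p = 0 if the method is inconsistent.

b = (1337/3200, -6457/3200, 13/5)
c = (0, 32/11, 49/20)
Ac = (0, 0, 192/55)
Σ b_i: 1337/3200·1 + (-6457/3200)·1 + 13/5·1 = 1 ✓
b·c: (-6457/3200)·32/11 + 13/5·49/20 = 1/2 ✓
b·c²: (-6457/3200)·1024/121 + 13/5·2401/400 = -32337/22000 ≠ 1/3 ⇒ order 2.
b·Ac: 13/5·192/55 = 2496/275 ≠ 1/6

2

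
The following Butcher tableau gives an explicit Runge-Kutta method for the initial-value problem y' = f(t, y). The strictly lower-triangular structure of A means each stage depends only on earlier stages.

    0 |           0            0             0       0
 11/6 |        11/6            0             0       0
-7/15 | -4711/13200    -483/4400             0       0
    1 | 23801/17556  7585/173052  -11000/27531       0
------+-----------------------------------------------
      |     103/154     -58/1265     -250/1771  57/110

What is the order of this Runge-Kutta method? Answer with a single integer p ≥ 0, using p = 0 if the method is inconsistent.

b = (103/154, -58/1265, -250/1771, 57/110)
c = (0, 11/6, -7/15, 1)
Ac = (0, 0, -161/800, 365/1368)
Σ b_i: 103/154·1 + (-58/1265)·1 + (-250/1771)·1 + 57/110·1 = 1 ✓
b·c: (-58/1265)·11/6 + (-250/1771)·(-7/15) + 57/110·1 = 1/2 ✓
b·c²: (-58/1265)·121/36 + (-250/1771)·49/225 + 57/110·1 = 1/3 ✓
b·Ac: (-250/1771)·(-161/800) + 57/110·365/1368 = 1/6 ✓
b·c³: (-58/1265)·1331/216 + (-250/1771)·(-343/3375) + 57/110·1 = 1/4 ✓
b·(c∘Ac): (-250/1771)·1127/12000 + 57/110·365/1368 = 1/8 ✓
b·Ac²: (-250/1771)·(-1771/4800) + 57/110·55/912 = 1/12 ✓
b·A²c: 57/110·55/684 = 1/24 ✓; 4 stages ⇒ order 4.

4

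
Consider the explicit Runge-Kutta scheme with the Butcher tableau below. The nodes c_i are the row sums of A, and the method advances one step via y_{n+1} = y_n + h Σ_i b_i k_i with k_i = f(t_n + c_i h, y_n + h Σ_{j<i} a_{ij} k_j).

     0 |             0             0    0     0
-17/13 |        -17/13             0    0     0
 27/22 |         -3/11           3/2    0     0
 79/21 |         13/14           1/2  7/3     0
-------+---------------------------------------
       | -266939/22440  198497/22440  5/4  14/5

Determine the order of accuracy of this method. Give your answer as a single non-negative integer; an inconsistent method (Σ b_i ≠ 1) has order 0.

2

b = (-266939/22440, 198497/22440, 5/4, 14/5)
c = (0, -17/13, 27/22, 79/21)
Ac = (0, 0, -51/26, 316/143)
Σ b_i: (-266939/22440)·1 + 198497/22440·1 + 5/4·1 + 14/5·1 = 1 ✓
b·c: 198497/22440·(-17/13) + 5/4·27/22 + 14/5·79/21 = 1/2 ✓
b·c²: 198497/22440·289/169 + 5/4·729/484 + 14/5·6241/441 = 448995977/7927920 ≠ 1/3 ⇒ order 2.
b·Ac: 5/4·(-51/26) + 14/5·316/143 = 21367/5720 ≠ 1/6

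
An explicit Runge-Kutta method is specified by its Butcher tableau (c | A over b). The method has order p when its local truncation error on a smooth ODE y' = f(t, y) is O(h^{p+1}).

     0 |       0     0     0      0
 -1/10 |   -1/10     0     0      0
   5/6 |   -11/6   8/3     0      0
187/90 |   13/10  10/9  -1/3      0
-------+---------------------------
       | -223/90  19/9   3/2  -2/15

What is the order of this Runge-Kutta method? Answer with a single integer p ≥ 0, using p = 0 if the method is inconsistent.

b = (-223/90, 19/9, 3/2, -2/15)
c = (0, -1/10, 5/6, 187/90)
Ac = (0, 0, -4/15, -7/18)
Σ b_i: (-223/90)·1 + 19/9·1 + 3/2·1 + (-2/15)·1 = 1 ✓
b·c: 19/9·(-1/10) + 3/2·5/6 + (-2/15)·187/90 = 2057/2700 ≠ 1/2 ⇒ order 1.

1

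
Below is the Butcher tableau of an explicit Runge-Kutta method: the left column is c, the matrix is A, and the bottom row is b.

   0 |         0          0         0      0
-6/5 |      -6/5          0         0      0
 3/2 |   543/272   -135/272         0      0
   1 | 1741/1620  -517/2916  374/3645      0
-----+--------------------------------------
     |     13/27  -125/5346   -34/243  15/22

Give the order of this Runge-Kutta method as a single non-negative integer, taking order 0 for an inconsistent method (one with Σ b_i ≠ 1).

4

b = (13/27, -125/5346, -34/243, 15/22)
c = (0, -6/5, 3/2, 1)
Ac = (0, 0, 81/136, 11/30)
Σ b_i: 13/27·1 + (-125/5346)·1 + (-34/243)·1 + 15/22·1 = 1 ✓
b·c: (-125/5346)·(-6/5) + (-34/243)·3/2 + 15/22·1 = 1/2 ✓
b·c²: (-125/5346)·36/25 + (-34/243)·9/4 + 15/22·1 = 1/3 ✓
b·Ac: (-34/243)·81/136 + 15/22·11/30 = 1/6 ✓
b·c³: (-125/5346)·(-216/125) + (-34/243)·27/8 + 15/22·1 = 1/4 ✓
b·(c∘Ac): (-34/243)·243/272 + 15/22·11/30 = 1/8 ✓
b·Ac²: (-34/243)·(-243/340) + 15/22·(-11/450) = 1/12 ✓
b·A²c: 15/22·11/180 = 1/24 ✓; 4 stages ⇒ order 4.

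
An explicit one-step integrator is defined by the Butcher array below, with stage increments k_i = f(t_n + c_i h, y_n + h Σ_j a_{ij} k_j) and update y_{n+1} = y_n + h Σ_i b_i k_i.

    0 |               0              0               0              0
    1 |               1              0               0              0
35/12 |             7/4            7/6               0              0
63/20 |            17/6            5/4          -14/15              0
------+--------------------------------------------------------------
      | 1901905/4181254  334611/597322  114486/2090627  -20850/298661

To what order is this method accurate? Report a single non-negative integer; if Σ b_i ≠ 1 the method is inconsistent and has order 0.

3

b = (1901905/4181254, 334611/597322, 114486/2090627, -20850/298661)
c = (0, 1, 35/12, 63/20)
Ac = (0, 0, 7/6, -53/36)
Σ b_i: 1901905/4181254·1 + 334611/597322·1 + 114486/2090627·1 + (-20850/298661)·1 = 1 ✓
b·c: 334611/597322·1 + 114486/2090627·35/12 + (-20850/298661)·63/20 = 1/2 ✓
b·c²: 334611/597322·1 + 114486/2090627·1225/144 + (-20850/298661)·3969/400 = 1/3 ✓
b·Ac: 114486/2090627·7/6 + (-20850/298661)·(-53/36) = 1/6 ✓
b·c³: 334611/597322·1 + 114486/2090627·42875/1728 + (-20850/298661)·250047/8000 = -56575423/215035920 ≠ 1/4 ⇒ order 3.
b·(c∘Ac): 114486/2090627·245/72 + (-20850/298661)·(-371/80) = 3656275/7167864 ≠ 1/8
b·Ac²: 114486/2090627·7/6 + (-20850/298661)·(-1445/216) = 5708291/10751796 ≠ 1/12
b·A²c: (-20850/298661)·(-49/45) = 68110/895983 ≠ 1/24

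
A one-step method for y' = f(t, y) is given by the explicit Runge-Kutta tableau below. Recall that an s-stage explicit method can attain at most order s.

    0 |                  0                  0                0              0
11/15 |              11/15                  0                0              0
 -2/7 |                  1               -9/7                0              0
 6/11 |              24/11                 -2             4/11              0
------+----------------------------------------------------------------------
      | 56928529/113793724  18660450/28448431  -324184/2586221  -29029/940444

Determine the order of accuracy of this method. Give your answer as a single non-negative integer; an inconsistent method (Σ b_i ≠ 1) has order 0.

3

b = (56928529/113793724, 18660450/28448431, -324184/2586221, -29029/940444)
c = (0, 11/15, -2/7, 6/11)
Ac = (0, 0, -33/35, -1814/1155)
Σ b_i: 56928529/113793724·1 + 18660450/28448431·1 + (-324184/2586221)·1 + (-29029/940444)·1 = 1 ✓
b·c: 18660450/28448431·11/15 + (-324184/2586221)·(-2/7) + (-29029/940444)·6/11 = 1/2 ✓
b·c²: 18660450/28448431·121/225 + (-324184/2586221)·4/49 + (-29029/940444)·36/121 = 1/3 ✓
b·Ac: (-324184/2586221)·(-33/35) + (-29029/940444)·(-1814/1155) = 1/6 ✓
b·c³: 18660450/28448431·1331/3375 + (-324184/2586221)·(-8/343) + (-29029/940444)·216/1331 = 2299435472/8961255765 ≠ 1/4 ⇒ order 3.
b·(c∘Ac): (-324184/2586221)·66/245 + (-29029/940444)·(-3628/4235) = -94717/12931105 ≠ 1/8
b·Ac²: (-324184/2586221)·(-121/175) + (-29029/940444)·(-126838/121275) = 17619479/148119930 ≠ 1/12
b·A²c: (-29029/940444)·(-12/35) = 12441/1175555 ≠ 1/24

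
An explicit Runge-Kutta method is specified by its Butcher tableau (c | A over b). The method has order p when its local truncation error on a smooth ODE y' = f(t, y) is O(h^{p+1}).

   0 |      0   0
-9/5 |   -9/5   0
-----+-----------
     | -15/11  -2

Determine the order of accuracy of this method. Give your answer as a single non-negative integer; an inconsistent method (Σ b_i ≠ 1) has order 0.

b = (-15/11, -2)
c = (0, -9/5)
Σ b_i: (-15/11)·1 + (-2)·1 = -37/11 ≠ 1 ⇒ order 0.

0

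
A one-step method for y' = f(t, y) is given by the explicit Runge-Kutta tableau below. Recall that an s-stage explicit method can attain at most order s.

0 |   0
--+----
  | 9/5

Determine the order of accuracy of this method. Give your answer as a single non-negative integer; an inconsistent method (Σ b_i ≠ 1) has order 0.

b = (9/5)
c = (0)
Σ b_i: 9/5·1 = 9/5 ≠ 1 ⇒ order 0.

0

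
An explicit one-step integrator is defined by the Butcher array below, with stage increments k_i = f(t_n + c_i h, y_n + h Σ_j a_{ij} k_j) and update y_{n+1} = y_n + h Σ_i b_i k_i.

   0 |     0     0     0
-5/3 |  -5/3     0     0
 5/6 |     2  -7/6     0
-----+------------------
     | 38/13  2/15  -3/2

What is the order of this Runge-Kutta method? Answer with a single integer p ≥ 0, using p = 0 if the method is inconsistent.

0

b = (38/13, 2/15, -3/2)
c = (0, -5/3, 5/6)
Ac = (0, 0, 35/18)
Σ b_i: 38/13·1 + 2/15·1 + (-3/2)·1 = 607/390 ≠ 1 ⇒ order 0.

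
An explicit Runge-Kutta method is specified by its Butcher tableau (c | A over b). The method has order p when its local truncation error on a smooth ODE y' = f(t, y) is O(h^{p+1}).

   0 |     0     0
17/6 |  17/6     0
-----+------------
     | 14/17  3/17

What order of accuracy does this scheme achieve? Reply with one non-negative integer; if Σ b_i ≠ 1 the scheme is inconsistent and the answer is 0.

b = (14/17, 3/17)
c = (0, 17/6)
Σ b_i: 14/17·1 + 3/17·1 = 1 ✓
b·c: 3/17·17/6 = 1/2 ✓; 2 stages ⇒ order 2.

2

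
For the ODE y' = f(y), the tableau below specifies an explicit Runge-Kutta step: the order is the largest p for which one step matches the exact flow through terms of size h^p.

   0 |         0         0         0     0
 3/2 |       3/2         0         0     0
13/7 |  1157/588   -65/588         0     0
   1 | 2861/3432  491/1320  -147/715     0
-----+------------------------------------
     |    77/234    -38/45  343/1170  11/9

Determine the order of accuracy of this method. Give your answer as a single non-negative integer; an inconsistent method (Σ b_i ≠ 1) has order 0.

4

b = (77/234, -38/45, 343/1170, 11/9)
c = (0, 3/2, 13/7, 1)
Ac = (0, 0, -65/392, 31/176)
Σ b_i: 77/234·1 + (-38/45)·1 + 343/1170·1 + 11/9·1 = 1 ✓
b·c: (-38/45)·3/2 + 343/1170·13/7 + 11/9·1 = 1/2 ✓
b·c²: (-38/45)·9/4 + 343/1170·169/49 + 11/9·1 = 1/3 ✓
b·Ac: 343/1170·(-65/392) + 11/9·31/176 = 1/6 ✓
b·c³: (-38/45)·27/8 + 343/1170·2197/343 + 11/9·1 = 1/4 ✓
b·(c∘Ac): 343/1170·(-845/2744) + 11/9·31/176 = 1/8 ✓
b·Ac²: 343/1170·(-195/784) + 11/9·45/352 = 1/12 ✓
b·A²c: 11/9·3/88 = 1/24 ✓; 4 stages ⇒ order 4.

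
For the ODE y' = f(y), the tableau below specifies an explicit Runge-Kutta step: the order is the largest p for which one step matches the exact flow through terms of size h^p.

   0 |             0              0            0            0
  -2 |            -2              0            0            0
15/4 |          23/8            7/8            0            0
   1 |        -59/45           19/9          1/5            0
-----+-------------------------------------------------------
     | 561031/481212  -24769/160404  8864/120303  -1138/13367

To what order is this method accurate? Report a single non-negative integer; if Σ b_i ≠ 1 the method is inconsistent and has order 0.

b = (561031/481212, -24769/160404, 8864/120303, -1138/13367)
c = (0, -2, 15/4, 1)
Ac = (0, 0, -7/4, -125/36)
Σ b_i: 561031/481212·1 + (-24769/160404)·1 + 8864/120303·1 + (-1138/13367)·1 = 1 ✓
b·c: (-24769/160404)·(-2) + 8864/120303·15/4 + (-1138/13367)·1 = 1/2 ✓
b·c²: (-24769/160404)·4 + 8864/120303·225/16 + (-1138/13367)·1 = 1/3 ✓
b·Ac: 8864/120303·(-7/4) + (-1138/13367)·(-125/36) = 1/6 ✓
b·c³: (-24769/160404)·(-8) + 8864/120303·3375/64 + (-1138/13367)·1 = 403873/80202 ≠ 1/4 ⇒ order 3.
b·(c∘Ac): 8864/120303·(-105/16) + (-1138/13367)·(-125/36) = -45215/240606 ≠ 1/8
b·Ac²: 8864/120303·7/2 + (-1138/13367)·1621/144 = -224719/320808 ≠ 1/12
b·A²c: (-1138/13367)·(-7/20) = 3983/133670 ≠ 1/24

3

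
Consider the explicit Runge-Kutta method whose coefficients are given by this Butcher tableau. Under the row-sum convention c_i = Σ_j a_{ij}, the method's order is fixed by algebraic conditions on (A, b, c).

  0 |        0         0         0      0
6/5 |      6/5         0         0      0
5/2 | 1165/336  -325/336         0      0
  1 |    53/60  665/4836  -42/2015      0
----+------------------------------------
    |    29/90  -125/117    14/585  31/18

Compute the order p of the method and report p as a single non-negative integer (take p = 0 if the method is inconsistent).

b = (29/90, -125/117, 14/585, 31/18)
c = (0, 6/5, 5/2, 1)
Ac = (0, 0, -65/56, 7/62)
Σ b_i: 29/90·1 + (-125/117)·1 + 14/585·1 + 31/18·1 = 1 ✓
b·c: (-125/117)·6/5 + 14/585·5/2 + 31/18·1 = 1/2 ✓
b·c²: (-125/117)·36/25 + 14/585·25/4 + 31/18·1 = 1/3 ✓
b·Ac: 14/585·(-65/56) + 31/18·7/62 = 1/6 ✓
b·c³: (-125/117)·216/125 + 14/585·125/8 + 31/18·1 = 1/4 ✓
b·(c∘Ac): 14/585·(-325/112) + 31/18·7/62 = 1/8 ✓
b·Ac²: 14/585·(-39/28) + 31/18·21/310 = 1/12 ✓
b·A²c: 31/18·3/124 = 1/24 ✓; 4 stages ⇒ order 4.

4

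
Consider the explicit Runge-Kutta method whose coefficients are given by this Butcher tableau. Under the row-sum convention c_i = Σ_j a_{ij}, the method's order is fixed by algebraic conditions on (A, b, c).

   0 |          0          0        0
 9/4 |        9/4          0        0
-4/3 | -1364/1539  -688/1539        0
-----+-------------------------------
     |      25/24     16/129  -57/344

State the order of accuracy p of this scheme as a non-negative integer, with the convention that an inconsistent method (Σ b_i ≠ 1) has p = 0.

3

b = (25/24, 16/129, -57/344)
c = (0, 9/4, -4/3)
Ac = (0, 0, -172/171)
Σ b_i: 25/24·1 + 16/129·1 + (-57/344)·1 = 1 ✓
b·c: 16/129·9/4 + (-57/344)·(-4/3) = 1/2 ✓
b·c²: 16/129·81/16 + (-57/344)·16/9 = 1/3 ✓
b·Ac: (-57/344)·(-172/171) = 1/6 ✓; 3 stages ⇒ order 3.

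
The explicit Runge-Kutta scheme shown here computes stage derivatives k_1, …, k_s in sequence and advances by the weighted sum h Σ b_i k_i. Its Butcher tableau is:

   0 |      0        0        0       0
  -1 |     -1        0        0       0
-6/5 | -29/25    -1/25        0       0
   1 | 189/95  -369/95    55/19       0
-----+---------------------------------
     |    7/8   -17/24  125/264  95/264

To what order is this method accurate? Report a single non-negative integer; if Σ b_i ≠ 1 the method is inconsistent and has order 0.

4

b = (7/8, -17/24, 125/264, 95/264)
c = (0, -1, -6/5, 1)
Ac = (0, 0, 1/25, 39/95)
Σ b_i: 7/8·1 + (-17/24)·1 + 125/264·1 + 95/264·1 = 1 ✓
b·c: (-17/24)·(-1) + 125/264·(-6/5) + 95/264·1 = 1/2 ✓
b·c²: (-17/24)·1 + 125/264·36/25 + 95/264·1 = 1/3 ✓
b·Ac: 125/264·1/25 + 95/264·39/95 = 1/6 ✓
b·c³: (-17/24)·(-1) + 125/264·(-216/125) + 95/264·1 = 1/4 ✓
b·(c∘Ac): 125/264·(-6/125) + 95/264·39/95 = 1/8 ✓
b·Ac²: 125/264·(-1/25) + 95/264·27/95 = 1/12 ✓
b·A²c: 95/264·11/95 = 1/24 ✓; 4 stages ⇒ order 4.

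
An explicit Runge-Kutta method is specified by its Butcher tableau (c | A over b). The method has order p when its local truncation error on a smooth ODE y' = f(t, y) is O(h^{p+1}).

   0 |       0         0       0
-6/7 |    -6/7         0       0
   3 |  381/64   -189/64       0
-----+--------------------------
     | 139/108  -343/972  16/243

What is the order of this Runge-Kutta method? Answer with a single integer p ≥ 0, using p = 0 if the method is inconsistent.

3

b = (139/108, -343/972, 16/243)
c = (0, -6/7, 3)
Ac = (0, 0, 81/32)
Σ b_i: 139/108·1 + (-343/972)·1 + 16/243·1 = 1 ✓
b·c: (-343/972)·(-6/7) + 16/243·3 = 1/2 ✓
b·c²: (-343/972)·36/49 + 16/243·9 = 1/3 ✓
b·Ac: 16/243·81/32 = 1/6 ✓; 3 stages ⇒ order 3.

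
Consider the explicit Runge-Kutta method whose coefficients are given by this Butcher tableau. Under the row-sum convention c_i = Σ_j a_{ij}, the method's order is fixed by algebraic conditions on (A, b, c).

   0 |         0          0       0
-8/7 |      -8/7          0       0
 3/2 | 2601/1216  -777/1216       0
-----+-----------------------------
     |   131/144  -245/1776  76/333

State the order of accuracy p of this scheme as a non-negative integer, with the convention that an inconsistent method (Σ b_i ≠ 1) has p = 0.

3

b = (131/144, -245/1776, 76/333)
c = (0, -8/7, 3/2)
Ac = (0, 0, 111/152)
Σ b_i: 131/144·1 + (-245/1776)·1 + 76/333·1 = 1 ✓
b·c: (-245/1776)·(-8/7) + 76/333·3/2 = 1/2 ✓
b·c²: (-245/1776)·64/49 + 76/333·9/4 = 1/3 ✓
b·Ac: 76/333·111/152 = 1/6 ✓; 3 stages ⇒ order 3.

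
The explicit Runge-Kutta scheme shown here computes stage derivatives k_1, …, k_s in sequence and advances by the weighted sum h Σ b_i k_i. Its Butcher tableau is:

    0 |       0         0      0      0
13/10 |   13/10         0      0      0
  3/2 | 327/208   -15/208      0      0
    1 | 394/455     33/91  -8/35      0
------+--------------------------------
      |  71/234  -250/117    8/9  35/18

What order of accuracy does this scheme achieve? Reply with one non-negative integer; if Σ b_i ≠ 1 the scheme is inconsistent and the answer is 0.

4

b = (71/234, -250/117, 8/9, 35/18)
c = (0, 13/10, 3/2, 1)
Ac = (0, 0, -3/32, 9/70)
Σ b_i: 71/234·1 + (-250/117)·1 + 8/9·1 + 35/18·1 = 1 ✓
b·c: (-250/117)·13/10 + 8/9·3/2 + 35/18·1 = 1/2 ✓
b·c²: (-250/117)·169/100 + 8/9·9/4 + 35/18·1 = 1/3 ✓
b·Ac: 8/9·(-3/32) + 35/18·9/70 = 1/6 ✓
b·c³: (-250/117)·2197/1000 + 8/9·27/8 + 35/18·1 = 1/4 ✓
b·(c∘Ac): 8/9·(-9/64) + 35/18·9/70 = 1/8 ✓
b·Ac²: 8/9·(-39/320) + 35/18·69/700 = 1/12 ✓
b·A²c: 35/18·3/140 = 1/24 ✓; 4 stages ⇒ order 4.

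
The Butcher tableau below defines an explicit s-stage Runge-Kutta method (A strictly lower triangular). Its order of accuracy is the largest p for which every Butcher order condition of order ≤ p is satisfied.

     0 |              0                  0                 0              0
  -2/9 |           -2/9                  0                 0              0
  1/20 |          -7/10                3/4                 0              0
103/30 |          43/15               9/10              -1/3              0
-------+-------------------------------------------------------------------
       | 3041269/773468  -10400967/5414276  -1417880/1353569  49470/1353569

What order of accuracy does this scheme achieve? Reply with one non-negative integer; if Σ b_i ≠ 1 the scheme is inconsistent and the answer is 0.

3

b = (3041269/773468, -10400967/5414276, -1417880/1353569, 49470/1353569)
c = (0, -2/9, 1/20, 103/30)
Ac = (0, 0, -1/6, -13/60)
Σ b_i: 3041269/773468·1 + (-10400967/5414276)·1 + (-1417880/1353569)·1 + 49470/1353569·1 = 1 ✓
b·c: (-10400967/5414276)·(-2/9) + (-1417880/1353569)·1/20 + 49470/1353569·103/30 = 1/2 ✓
b·c²: (-10400967/5414276)·4/81 + (-1417880/1353569)·1/400 + 49470/1353569·10609/900 = 1/3 ✓
b·Ac: (-1417880/1353569)·(-1/6) + 49470/1353569·(-13/60) = 1/6 ✓
b·c³: (-10400967/5414276)·(-8/729) + (-1417880/1353569)·1/8000 + 49470/1353569·1092727/27000 = 522122489/348060600 ≠ 1/4 ⇒ order 3.
b·(c∘Ac): (-1417880/1353569)·(-1/120) + 49470/1353569·(-1339/1800) = -214153/11602020 ≠ 1/8
b·Ac²: (-1417880/1353569)·1/27 + 49470/1353569·157/3600 = -7769309/208836360 ≠ 1/12
b·A²c: 49470/1353569·1/18 = 8245/4060707 ≠ 1/24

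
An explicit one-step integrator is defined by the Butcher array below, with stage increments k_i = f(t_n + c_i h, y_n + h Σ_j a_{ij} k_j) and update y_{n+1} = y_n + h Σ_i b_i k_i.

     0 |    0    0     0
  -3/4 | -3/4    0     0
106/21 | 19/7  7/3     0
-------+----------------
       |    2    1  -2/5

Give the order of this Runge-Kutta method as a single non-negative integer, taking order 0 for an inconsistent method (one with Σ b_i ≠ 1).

b = (2, 1, -2/5)
c = (0, -3/4, 106/21)
Ac = (0, 0, -7/4)
Σ b_i: 2·1 + 1·1 + (-2/5)·1 = 13/5 ≠ 1 ⇒ order 0.

0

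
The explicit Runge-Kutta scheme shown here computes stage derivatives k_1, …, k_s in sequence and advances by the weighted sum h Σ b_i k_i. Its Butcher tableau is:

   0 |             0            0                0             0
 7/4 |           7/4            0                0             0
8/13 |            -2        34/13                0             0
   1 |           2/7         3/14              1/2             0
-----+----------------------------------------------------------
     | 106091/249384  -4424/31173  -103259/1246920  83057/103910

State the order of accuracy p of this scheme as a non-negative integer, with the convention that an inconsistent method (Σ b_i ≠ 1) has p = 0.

b = (106091/249384, -4424/31173, -103259/1246920, 83057/103910)
c = (0, 7/4, 8/13, 1)
Ac = (0, 0, 119/26, 71/104)
Σ b_i: 106091/249384·1 + (-4424/31173)·1 + (-103259/1246920)·1 + 83057/103910·1 = 1 ✓
b·c: (-4424/31173)·7/4 + (-103259/1246920)·8/13 + 83057/103910·1 = 1/2 ✓
b·c²: (-4424/31173)·49/16 + (-103259/1246920)·64/169 + 83057/103910·1 = 1/3 ✓
b·Ac: (-103259/1246920)·119/26 + 83057/103910·71/104 = 1/6 ✓
b·c³: (-4424/31173)·343/64 + (-103259/1246920)·512/2197 + 83057/103910·1 = 1615/83128 ≠ 1/4 ⇒ order 3.
b·(c∘Ac): (-103259/1246920)·476/169 + 83057/103910·71/104 = 155837/498768 ≠ 1/8
b·Ac²: (-103259/1246920)·833/104 + 83057/103910·4573/5408 = 204493/16209960 ≠ 1/12
b·A²c: 83057/103910·119/52 = 760291/415640 ≠ 1/24

3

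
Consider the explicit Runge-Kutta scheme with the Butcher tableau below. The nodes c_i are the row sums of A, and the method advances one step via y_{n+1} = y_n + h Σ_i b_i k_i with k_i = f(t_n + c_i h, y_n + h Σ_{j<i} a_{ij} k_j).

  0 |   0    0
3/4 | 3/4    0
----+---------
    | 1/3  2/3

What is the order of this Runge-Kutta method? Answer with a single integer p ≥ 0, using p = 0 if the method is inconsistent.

b = (1/3, 2/3)
c = (0, 3/4)
Σ b_i: 1/3·1 + 2/3·1 = 1 ✓
b·c: 2/3·3/4 = 1/2 ✓; 2 stages ⇒ order 2.

2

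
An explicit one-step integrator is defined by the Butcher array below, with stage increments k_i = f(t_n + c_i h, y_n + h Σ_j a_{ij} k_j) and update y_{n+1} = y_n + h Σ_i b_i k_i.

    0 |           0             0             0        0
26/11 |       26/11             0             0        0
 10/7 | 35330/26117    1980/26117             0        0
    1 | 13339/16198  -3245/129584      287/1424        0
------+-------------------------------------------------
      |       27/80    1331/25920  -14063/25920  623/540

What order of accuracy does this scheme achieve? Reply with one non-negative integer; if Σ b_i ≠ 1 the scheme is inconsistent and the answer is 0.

4

b = (27/80, 1331/25920, -14063/25920, 623/540)
c = (0, 26/11, 10/7, 1)
Ac = (0, 0, 360/2009, 285/1246)
Σ b_i: 27/80·1 + 1331/25920·1 + (-14063/25920)·1 + 623/540·1 = 1 ✓
b·c: 1331/25920·26/11 + (-14063/25920)·10/7 + 623/540·1 = 1/2 ✓
b·c²: 1331/25920·676/121 + (-14063/25920)·100/49 + 623/540·1 = 1/3 ✓
b·Ac: (-14063/25920)·360/2009 + 623/540·285/1246 = 1/6 ✓
b·c³: 1331/25920·17576/1331 + (-14063/25920)·1000/343 + 623/540·1 = 1/4 ✓
b·(c∘Ac): (-14063/25920)·3600/14063 + 623/540·285/1246 = 1/8 ✓
b·Ac²: (-14063/25920)·9360/22099 + 623/540·1860/6853 = 1/12 ✓
b·A²c: 623/540·45/1246 = 1/24 ✓; 4 stages ⇒ order 4.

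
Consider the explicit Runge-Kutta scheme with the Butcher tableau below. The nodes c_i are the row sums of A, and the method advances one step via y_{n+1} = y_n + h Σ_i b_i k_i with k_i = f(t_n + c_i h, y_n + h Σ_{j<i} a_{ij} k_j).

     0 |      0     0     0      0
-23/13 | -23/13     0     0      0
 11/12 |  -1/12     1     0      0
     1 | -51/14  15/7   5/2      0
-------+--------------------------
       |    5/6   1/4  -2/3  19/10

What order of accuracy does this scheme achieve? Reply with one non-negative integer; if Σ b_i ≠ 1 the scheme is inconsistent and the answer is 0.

0

b = (5/6, 1/4, -2/3, 19/10)
c = (0, -23/13, 11/12, 1)
Ac = (0, 0, -23/13, -3275/2184)
Σ b_i: 5/6·1 + 1/4·1 + (-2/3)·1 + 19/10·1 = 139/60 ≠ 1 ⇒ order 0.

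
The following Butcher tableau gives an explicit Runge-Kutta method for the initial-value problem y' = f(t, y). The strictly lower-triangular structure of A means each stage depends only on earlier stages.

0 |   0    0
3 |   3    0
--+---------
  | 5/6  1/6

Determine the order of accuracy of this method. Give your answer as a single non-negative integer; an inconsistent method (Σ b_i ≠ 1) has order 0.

2

b = (5/6, 1/6)
c = (0, 3)
Σ b_i: 5/6·1 + 1/6·1 = 1 ✓
b·c: 1/6·3 = 1/2 ✓; 2 stages ⇒ order 2.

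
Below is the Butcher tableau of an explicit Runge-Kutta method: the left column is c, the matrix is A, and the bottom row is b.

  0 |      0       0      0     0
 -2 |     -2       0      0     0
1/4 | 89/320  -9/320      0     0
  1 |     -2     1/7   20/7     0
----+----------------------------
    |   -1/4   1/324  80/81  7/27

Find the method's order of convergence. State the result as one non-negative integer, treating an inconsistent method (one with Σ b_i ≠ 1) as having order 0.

b = (-1/4, 1/324, 80/81, 7/27)
c = (0, -2, 1/4, 1)
Ac = (0, 0, 9/160, 3/7)
Σ b_i: (-1/4)·1 + 1/324·1 + 80/81·1 + 7/27·1 = 1 ✓
b·c: 1/324·(-2) + 80/81·1/4 + 7/27·1 = 1/2 ✓
b·c²: 1/324·4 + 80/81·1/16 + 7/27·1 = 1/3 ✓
b·Ac: 80/81·9/160 + 7/27·3/7 = 1/6 ✓
b·c³: 1/324·(-8) + 80/81·1/64 + 7/27·1 = 1/4 ✓
b·(c∘Ac): 80/81·9/640 + 7/27·3/7 = 1/8 ✓
b·Ac²: 80/81·(-9/80) + 7/27·3/4 = 1/12 ✓
b·A²c: 7/27·9/56 = 1/24 ✓; 4 stages ⇒ order 4.

4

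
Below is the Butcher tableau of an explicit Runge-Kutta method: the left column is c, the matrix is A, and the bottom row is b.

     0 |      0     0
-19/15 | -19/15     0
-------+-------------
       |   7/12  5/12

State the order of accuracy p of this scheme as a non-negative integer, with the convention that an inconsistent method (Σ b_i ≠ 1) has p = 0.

b = (7/12, 5/12)
c = (0, -19/15)
Σ b_i: 7/12·1 + 5/12·1 = 1 ✓
b·c: 5/12·(-19/15) = -19/36 ≠ 1/2 ⇒ order 1.

1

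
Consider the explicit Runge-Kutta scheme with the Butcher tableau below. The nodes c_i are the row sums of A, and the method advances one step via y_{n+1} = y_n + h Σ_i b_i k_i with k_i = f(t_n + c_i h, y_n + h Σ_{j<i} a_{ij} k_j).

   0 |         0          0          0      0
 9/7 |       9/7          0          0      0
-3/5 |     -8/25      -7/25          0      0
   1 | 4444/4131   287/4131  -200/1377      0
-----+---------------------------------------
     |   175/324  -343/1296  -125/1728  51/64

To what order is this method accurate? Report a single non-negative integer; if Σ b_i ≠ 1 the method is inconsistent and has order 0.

4

b = (175/324, -343/1296, -125/1728, 51/64)
c = (0, 9/7, -3/5, 1)
Ac = (0, 0, -9/25, 3/17)
Σ b_i: 175/324·1 + (-343/1296)·1 + (-125/1728)·1 + 51/64·1 = 1 ✓
b·c: (-343/1296)·9/7 + (-125/1728)·(-3/5) + 51/64·1 = 1/2 ✓
b·c²: (-343/1296)·81/49 + (-125/1728)·9/25 + 51/64·1 = 1/3 ✓
b·Ac: (-125/1728)·(-9/25) + 51/64·3/17 = 1/6 ✓
b·c³: (-343/1296)·729/343 + (-125/1728)·(-27/125) + 51/64·1 = 1/4 ✓
b·(c∘Ac): (-125/1728)·27/125 + 51/64·3/17 = 1/8 ✓
b·Ac²: (-125/1728)·(-81/175) + 51/64·67/1071 = 1/12 ✓
b·A²c: 51/64·8/153 = 1/24 ✓; 4 stages ⇒ order 4.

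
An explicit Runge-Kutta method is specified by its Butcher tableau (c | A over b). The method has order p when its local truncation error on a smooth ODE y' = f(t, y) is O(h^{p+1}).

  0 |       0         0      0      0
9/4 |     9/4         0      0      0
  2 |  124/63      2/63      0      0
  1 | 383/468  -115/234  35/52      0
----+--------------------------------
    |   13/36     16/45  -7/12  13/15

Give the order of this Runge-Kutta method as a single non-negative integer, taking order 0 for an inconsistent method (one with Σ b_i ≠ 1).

b = (13/36, 16/45, -7/12, 13/15)
c = (0, 9/4, 2, 1)
Ac = (0, 0, 1/14, 25/104)
Σ b_i: 13/36·1 + 16/45·1 + (-7/12)·1 + 13/15·1 = 1 ✓
b·c: 16/45·9/4 + (-7/12)·2 + 13/15·1 = 1/2 ✓
b·c²: 16/45·81/16 + (-7/12)·4 + 13/15·1 = 1/3 ✓
b·Ac: (-7/12)·1/14 + 13/15·25/104 = 1/6 ✓
b·c³: 16/45·729/64 + (-7/12)·8 + 13/15·1 = 1/4 ✓
b·(c∘Ac): (-7/12)·1/7 + 13/15·25/104 = 1/8 ✓
b·Ac²: (-7/12)·9/56 + 13/15·85/416 = 1/12 ✓
b·A²c: 13/15·5/104 = 1/24 ✓; 4 stages ⇒ order 4.

4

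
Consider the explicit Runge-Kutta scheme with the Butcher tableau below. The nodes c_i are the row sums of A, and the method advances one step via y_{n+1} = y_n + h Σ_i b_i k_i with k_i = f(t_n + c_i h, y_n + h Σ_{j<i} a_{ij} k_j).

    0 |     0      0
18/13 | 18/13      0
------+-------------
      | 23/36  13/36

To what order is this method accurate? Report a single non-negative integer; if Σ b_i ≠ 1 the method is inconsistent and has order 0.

2

b = (23/36, 13/36)
c = (0, 18/13)
Σ b_i: 23/36·1 + 13/36·1 = 1 ✓
b·c: 13/36·18/13 = 1/2 ✓; 2 stages ⇒ order 2.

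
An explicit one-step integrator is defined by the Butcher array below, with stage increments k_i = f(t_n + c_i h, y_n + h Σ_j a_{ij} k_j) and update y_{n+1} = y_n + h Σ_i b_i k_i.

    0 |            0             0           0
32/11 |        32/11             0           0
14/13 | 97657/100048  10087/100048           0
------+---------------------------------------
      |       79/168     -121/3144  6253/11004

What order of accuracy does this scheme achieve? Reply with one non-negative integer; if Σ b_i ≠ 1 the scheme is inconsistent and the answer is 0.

3

b = (79/168, -121/3144, 6253/11004)
c = (0, 32/11, 14/13)
Ac = (0, 0, 1834/6253)
Σ b_i: 79/168·1 + (-121/3144)·1 + 6253/11004·1 = 1 ✓
b·c: (-121/3144)·32/11 + 6253/11004·14/13 = 1/2 ✓
b·c²: (-121/3144)·1024/121 + 6253/11004·196/169 = 1/3 ✓
b·Ac: 6253/11004·1834/6253 = 1/6 ✓; 3 stages ⇒ order 3.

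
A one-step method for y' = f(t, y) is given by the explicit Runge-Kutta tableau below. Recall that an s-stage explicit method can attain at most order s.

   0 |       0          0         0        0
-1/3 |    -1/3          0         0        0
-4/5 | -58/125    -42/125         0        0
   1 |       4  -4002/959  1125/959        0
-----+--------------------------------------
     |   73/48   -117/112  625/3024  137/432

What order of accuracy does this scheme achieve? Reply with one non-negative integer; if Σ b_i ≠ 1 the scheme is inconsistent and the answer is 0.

b = (73/48, -117/112, 625/3024, 137/432)
c = (0, -1/3, -4/5, 1)
Ac = (0, 0, 14/125, 62/137)
Σ b_i: 73/48·1 + (-117/112)·1 + 625/3024·1 + 137/432·1 = 1 ✓
b·c: (-117/112)·(-1/3) + 625/3024·(-4/5) + 137/432·1 = 1/2 ✓
b·c²: (-117/112)·1/9 + 625/3024·16/25 + 137/432·1 = 1/3 ✓
b·Ac: 625/3024·14/125 + 137/432·62/137 = 1/6 ✓
b·c³: (-117/112)·(-1/27) + 625/3024·(-64/125) + 137/432·1 = 1/4 ✓
b·(c∘Ac): 625/3024·(-56/625) + 137/432·62/137 = 1/8 ✓
b·Ac²: 625/3024·(-14/375) + 137/432·118/411 = 1/12 ✓
b·A²c: 137/432·18/137 = 1/24 ✓; 4 stages ⇒ order 4.

4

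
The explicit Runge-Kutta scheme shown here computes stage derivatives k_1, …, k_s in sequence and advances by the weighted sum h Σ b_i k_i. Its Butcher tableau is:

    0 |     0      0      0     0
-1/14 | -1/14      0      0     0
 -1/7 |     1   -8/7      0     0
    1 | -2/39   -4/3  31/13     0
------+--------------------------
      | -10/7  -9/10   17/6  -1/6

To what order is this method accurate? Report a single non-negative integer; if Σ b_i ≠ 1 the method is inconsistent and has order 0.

b = (-10/7, -9/10, 17/6, -1/6)
c = (0, -1/14, -1/7, 1)
Ac = (0, 0, 4/49, -67/273)
Σ b_i: (-10/7)·1 + (-9/10)·1 + 17/6·1 + (-1/6)·1 = 71/210 ≠ 1 ⇒ order 0.

0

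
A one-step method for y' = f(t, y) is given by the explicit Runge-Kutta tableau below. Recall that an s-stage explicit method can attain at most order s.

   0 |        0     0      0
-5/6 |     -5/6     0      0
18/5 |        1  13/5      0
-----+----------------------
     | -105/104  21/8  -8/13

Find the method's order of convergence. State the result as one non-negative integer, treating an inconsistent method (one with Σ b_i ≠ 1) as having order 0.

1

b = (-105/104, 21/8, -8/13)
c = (0, -5/6, 18/5)
Ac = (0, 0, -13/6)
Σ b_i: (-105/104)·1 + 21/8·1 + (-8/13)·1 = 1 ✓
b·c: 21/8·(-5/6) + (-8/13)·18/5 = -4579/1040 ≠ 1/2 ⇒ order 1.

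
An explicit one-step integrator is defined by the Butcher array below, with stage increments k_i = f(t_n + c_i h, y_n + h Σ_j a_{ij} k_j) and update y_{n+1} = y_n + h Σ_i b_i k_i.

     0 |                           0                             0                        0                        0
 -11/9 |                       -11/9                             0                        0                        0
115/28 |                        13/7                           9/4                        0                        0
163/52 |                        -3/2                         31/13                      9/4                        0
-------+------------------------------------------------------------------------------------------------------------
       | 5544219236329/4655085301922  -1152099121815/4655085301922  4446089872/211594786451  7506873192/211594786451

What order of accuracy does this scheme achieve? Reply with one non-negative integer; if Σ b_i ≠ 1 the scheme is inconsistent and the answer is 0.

b = (5544219236329/4655085301922, -1152099121815/4655085301922, 4446089872/211594786451, 7506873192/211594786451)
c = (0, -11/9, 115/28, 163/52)
Ac = (0, 0, -11/4, 82903/13104)
Σ b_i: 5544219236329/4655085301922·1 + (-1152099121815/4655085301922)·1 + 4446089872/211594786451·1 + 7506873192/211594786451·1 = 1 ✓
b·c: (-1152099121815/4655085301922)·(-11/9) + 4446089872/211594786451·115/28 + 7506873192/211594786451·163/52 = 1/2 ✓
b·c²: (-1152099121815/4655085301922)·121/81 + 4446089872/211594786451·13225/784 + 7506873192/211594786451·26569/2704 = 1/3 ✓
b·Ac: 4446089872/211594786451·(-11/4) + 7506873192/211594786451·82903/13104 = 1/6 ✓
b·c³: (-1152099121815/4655085301922)·(-1331/729) + 4446089872/211594786451·1520875/21952 + 7506873192/211594786451·4330747/140608 = 12478793525609473/4159107122480856 ≠ 1/4 ⇒ order 3.
b·(c∘Ac): 4446089872/211594786451·(-1265/112) + 7506873192/211594786451·13513189/681408 = 2367692751629/5078274874824 ≠ 1/8
b·Ac²: 4446089872/211594786451·121/36 + 7506873192/211594786451·137096461/3302208 = 493824766732697/319931317113912 ≠ 1/12
b·A²c: 7506873192/211594786451·(-99/16) = -92897555751/423189572902 ≠ 1/24

3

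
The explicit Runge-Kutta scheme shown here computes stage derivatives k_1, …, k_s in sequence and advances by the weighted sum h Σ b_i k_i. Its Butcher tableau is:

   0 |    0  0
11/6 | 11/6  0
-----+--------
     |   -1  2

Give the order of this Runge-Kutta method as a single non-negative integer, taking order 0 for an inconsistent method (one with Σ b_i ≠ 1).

1

b = (-1, 2)
c = (0, 11/6)
Σ b_i: (-1)·1 + 2·1 = 1 ✓
b·c: 2·11/6 = 11/3 ≠ 1/2 ⇒ order 1.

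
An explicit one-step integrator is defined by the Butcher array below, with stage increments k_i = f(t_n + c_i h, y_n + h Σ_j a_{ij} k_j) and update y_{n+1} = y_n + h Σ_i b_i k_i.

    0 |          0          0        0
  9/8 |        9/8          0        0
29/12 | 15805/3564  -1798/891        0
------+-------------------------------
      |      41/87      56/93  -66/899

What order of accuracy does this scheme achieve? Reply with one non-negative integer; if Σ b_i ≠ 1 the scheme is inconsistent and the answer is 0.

b = (41/87, 56/93, -66/899)
c = (0, 9/8, 29/12)
Ac = (0, 0, -899/396)
Σ b_i: 41/87·1 + 56/93·1 + (-66/899)·1 = 1 ✓
b·c: 56/93·9/8 + (-66/899)·29/12 = 1/2 ✓
b·c²: 56/93·81/64 + (-66/899)·841/144 = 1/3 ✓
b·Ac: (-66/899)·(-899/396) = 1/6 ✓; 3 stages ⇒ order 3.

3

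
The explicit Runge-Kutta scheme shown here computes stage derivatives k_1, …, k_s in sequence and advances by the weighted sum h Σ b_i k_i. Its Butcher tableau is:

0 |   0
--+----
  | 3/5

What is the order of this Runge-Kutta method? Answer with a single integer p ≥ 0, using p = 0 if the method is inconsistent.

0

b = (3/5)
c = (0)
Σ b_i: 3/5·1 = 3/5 ≠ 1 ⇒ order 0.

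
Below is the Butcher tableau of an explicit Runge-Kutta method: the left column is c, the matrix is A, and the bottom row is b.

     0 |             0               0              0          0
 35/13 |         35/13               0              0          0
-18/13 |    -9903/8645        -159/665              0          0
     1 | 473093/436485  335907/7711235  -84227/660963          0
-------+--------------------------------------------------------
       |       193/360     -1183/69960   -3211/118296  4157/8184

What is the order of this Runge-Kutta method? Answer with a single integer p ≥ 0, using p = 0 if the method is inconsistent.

4

b = (193/360, -1183/69960, -3211/118296, 4157/8184)
c = (0, 35/13, -18/13, 1)
Ac = (0, 0, -159/247, 1221/4157)
Σ b_i: 193/360·1 + (-1183/69960)·1 + (-3211/118296)·1 + 4157/8184·1 = 1 ✓
b·c: (-1183/69960)·35/13 + (-3211/118296)·(-18/13) + 4157/8184·1 = 1/2 ✓
b·c²: (-1183/69960)·1225/169 + (-3211/118296)·324/169 + 4157/8184·1 = 1/3 ✓
b·Ac: (-3211/118296)·(-159/247) + 4157/8184·1221/4157 = 1/6 ✓
b·c³: (-1183/69960)·42875/2197 + (-3211/118296)·(-5832/2197) + 4157/8184·1 = 1/4 ✓
b·(c∘Ac): (-3211/118296)·2862/3211 + 4157/8184·1221/4157 = 1/8 ✓
b·Ac²: (-3211/118296)·(-5565/3211) + 4157/8184·297/4157 = 1/12 ✓
b·A²c: 4157/8184·341/4157 = 1/24 ✓; 4 stages ⇒ order 4.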